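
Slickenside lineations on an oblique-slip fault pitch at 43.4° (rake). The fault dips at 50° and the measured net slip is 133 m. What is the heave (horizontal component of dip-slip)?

58.7 m

dip-slip = net slip × sin(rake) = 133 m × sin(43.4°) = 91.38 m
heave = dip-slip × cos(dip) = 91.38 × cos(50°) = 58.7 m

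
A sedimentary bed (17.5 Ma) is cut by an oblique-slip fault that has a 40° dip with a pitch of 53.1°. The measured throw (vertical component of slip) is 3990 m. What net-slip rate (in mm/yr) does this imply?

dip-slip = throw / sin(dip) = 3990 / sin(40°) = 6207 m
net slip = dip-slip / sin(rake) = 6207 / sin(53.1°) = 7762 m
rate = 7762 m / 17.5 Ma = 0.000444 m/yr = 0.444 mm/yr

0.444 mm/yr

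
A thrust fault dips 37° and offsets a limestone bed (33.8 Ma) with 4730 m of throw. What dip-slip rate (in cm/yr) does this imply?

dip-slip = throw / sin(dip) = 4730 m / sin(37°) = 7860 m
rate = 7860 m / 33.8 Ma = 0.000233 m/yr = 0.0233 cm/yr

0.0233 cm/yr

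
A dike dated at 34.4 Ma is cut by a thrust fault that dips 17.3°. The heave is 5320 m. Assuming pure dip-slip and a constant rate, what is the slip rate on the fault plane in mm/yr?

dip-slip = heave / cos(dip) = 5320 m / cos(17.3°) = 5572 m
rate = 5572 m / 34.4 Ma = 0.000162 m/yr = 0.162 mm/yr

0.162 mm/yr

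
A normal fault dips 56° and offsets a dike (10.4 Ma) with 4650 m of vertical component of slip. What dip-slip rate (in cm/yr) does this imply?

dip-slip = throw / sin(dip) = 4650 m / sin(56°) = 5609 m
rate = 5609 m / 10.4 Ma = 0.000539 m/yr = 0.0539 cm/yr

0.0539 cm/yr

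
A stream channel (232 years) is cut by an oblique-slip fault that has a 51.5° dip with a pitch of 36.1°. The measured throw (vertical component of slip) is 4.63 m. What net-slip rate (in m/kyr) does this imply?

dip-slip = throw / sin(dip) = 4.63 / sin(51.5°) = 5.916 m
net slip = dip-slip / sin(rake) = 5.916 / sin(36.1°) = 10.04 m
rate = 10.04 m / 232 years = 0.0433 m/yr = 43.3 m/kyr

43.3 m/kyr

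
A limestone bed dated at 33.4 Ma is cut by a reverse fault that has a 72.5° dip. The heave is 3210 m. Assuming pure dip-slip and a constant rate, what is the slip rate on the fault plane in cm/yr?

dip-slip = heave / cos(dip) = 3210 m / cos(72.5°) = 10670 m
rate = 10670 m / 33.4 Ma = 0.000320 m/yr = 0.0320 cm/yr

0.0320 cm/yr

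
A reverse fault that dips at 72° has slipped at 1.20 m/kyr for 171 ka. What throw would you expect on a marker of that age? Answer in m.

195 m

dip-slip = rate × time = 1.20 m/kyr × 171 ka = 205.2 m
throw = dip-slip × sin(dip) = 205.2 × sin(72°) = 195 m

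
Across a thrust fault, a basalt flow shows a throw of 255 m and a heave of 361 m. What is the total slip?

net slip = √(throw² + heave²) = √(255² + 361²) = 442 m

442 m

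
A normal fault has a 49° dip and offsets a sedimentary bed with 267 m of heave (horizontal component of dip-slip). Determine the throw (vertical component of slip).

throw = heave × tan(dip) = 267 × tan(49°) = 307 m

307 m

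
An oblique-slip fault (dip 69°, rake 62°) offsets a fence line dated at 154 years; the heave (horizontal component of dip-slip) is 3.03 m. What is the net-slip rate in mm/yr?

dip-slip = heave / cos(dip) = 3.03 / cos(69°) = 8.455 m
net slip = dip-slip / sin(rake) = 8.455 / sin(62°) = 9.576 m
rate = 9.576 m / 154 years = 0.0622 m/yr = 62.2 mm/yr

62.2 mm/yr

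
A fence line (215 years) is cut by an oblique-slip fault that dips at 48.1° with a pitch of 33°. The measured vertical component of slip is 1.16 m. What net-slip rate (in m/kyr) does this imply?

dip-slip = throw / sin(dip) = 1.16 / sin(48.1°) = 1.558 m
net slip = dip-slip / sin(rake) = 1.558 / sin(33°) = 2.862 m
rate = 2.862 m / 215 years = 0.0133 m/yr = 13.3 m/kyr

13.3 m/kyr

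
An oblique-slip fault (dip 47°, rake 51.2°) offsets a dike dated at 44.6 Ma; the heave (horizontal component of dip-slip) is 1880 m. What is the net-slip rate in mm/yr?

dip-slip = heave / cos(dip) = 1880 / cos(47°) = 2757 m
net slip = dip-slip / sin(rake) = 2757 / sin(51.2°) = 3537 m
rate = 3537 m / 44.6 Ma = 0.0000793 m/yr = 0.0793 mm/yr

0.0793 mm/yr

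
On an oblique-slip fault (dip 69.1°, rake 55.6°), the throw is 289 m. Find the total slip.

dip-slip = throw / sin(dip) = 289 / sin(69.1°) = 309.4 m
net slip = dip-slip / sin(rake) = 309.4 / sin(55.6°) = 375 m

375 m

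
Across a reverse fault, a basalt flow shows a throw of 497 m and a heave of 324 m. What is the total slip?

net slip = √(throw² + heave²) = √(497² + 324²) = 593 m

593 m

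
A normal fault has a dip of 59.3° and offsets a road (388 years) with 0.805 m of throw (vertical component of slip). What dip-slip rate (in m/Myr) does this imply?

dip-slip = throw / sin(dip) = 0.805 m / sin(59.3°) = 0.9362 m
rate = 0.9362 m / 388 years = 0.00241 m/yr = 2410 m/Myr

2410 m/Myr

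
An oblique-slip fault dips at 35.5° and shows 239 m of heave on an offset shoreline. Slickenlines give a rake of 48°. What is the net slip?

dip-slip = heave / cos(dip) = 239 / cos(35.5°) = 293.6 m
net slip = dip-slip / sin(rake) = 293.6 / sin(48°) = 395 m

395 m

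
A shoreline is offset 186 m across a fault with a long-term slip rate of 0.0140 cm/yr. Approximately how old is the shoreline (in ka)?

age = offset / rate = 186 m / (0.0140 cm/yr) = 1.33e+06 yr = 1330 ka

1330 ka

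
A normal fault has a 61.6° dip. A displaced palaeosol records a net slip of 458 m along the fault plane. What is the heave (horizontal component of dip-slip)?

heave = dip-slip × cos(dip) = 458 m × cos(61.6°) = 218 m

218 m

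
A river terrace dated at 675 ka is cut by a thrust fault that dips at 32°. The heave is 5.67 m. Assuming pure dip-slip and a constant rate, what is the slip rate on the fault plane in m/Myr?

9.91 m/Myr

dip-slip = heave / cos(dip) = 5.67 m / cos(32°) = 6.686 m
rate = 6.686 m / 675 ka = 0.00000991 m/yr = 9.91 m/Myr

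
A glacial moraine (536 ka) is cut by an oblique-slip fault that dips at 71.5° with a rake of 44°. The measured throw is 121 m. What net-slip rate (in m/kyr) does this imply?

dip-slip = throw / sin(dip) = 121 / sin(71.5°) = 127.6 m
net slip = dip-slip / sin(rake) = 127.6 / sin(44°) = 183.7 m
rate = 183.7 m / 536 ka = 0.000343 m/yr = 0.343 m/kyr

0.343 m/kyr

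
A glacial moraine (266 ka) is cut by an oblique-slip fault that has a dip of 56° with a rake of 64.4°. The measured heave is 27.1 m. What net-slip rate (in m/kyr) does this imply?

0.202 m/kyr

dip-slip = heave / cos(dip) = 27.1 / cos(56°) = 48.46 m
net slip = dip-slip / sin(rake) = 48.46 / sin(64.4°) = 53.74 m
rate = 53.74 m / 266 ka = 0.000202 m/yr = 0.202 m/kyr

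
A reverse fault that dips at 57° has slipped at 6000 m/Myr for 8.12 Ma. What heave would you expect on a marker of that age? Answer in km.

dip-slip = rate × time = 6000 m/Myr × 8.12 Ma = 48720 m
heave = dip-slip × cos(dip) = 48720 × cos(57°) = 26500 m = 26.5 km

26.5 km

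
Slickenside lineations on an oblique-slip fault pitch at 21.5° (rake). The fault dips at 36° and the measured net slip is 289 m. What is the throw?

dip-slip = net slip × sin(rake) = 289 m × sin(21.5°) = 105.9 m
throw = dip-slip × sin(dip) = 105.9 × sin(36°) = 62.3 m

62.3 m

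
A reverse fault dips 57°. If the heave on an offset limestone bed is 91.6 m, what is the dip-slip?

dip-slip = heave / cos(dip) = 91.6 / cos(57°) = 168 m

168 m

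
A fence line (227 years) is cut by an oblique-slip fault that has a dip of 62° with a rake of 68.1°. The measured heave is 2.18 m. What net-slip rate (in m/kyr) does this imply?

22 m/kyr

dip-slip = heave / cos(dip) = 2.18 / cos(62°) = 4.644 m
net slip = dip-slip / sin(rake) = 4.644 / sin(68.1°) = 5.005 m
rate = 5.005 m / 227 years = 0.0220 m/yr = 22 m/kyr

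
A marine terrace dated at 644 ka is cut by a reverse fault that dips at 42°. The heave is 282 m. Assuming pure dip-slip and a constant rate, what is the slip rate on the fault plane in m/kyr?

0.589 m/kyr

dip-slip = heave / cos(dip) = 282 m / cos(42°) = 379.5 m
rate = 379.5 m / 644 ka = 0.000589 m/yr = 0.589 m/kyr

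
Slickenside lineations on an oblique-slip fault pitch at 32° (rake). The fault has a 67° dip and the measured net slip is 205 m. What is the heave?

dip-slip = net slip × sin(rake) = 205 m × sin(32°) = 108.6 m
heave = dip-slip × cos(dip) = 108.6 × cos(67°) = 42.4 m

42.4 m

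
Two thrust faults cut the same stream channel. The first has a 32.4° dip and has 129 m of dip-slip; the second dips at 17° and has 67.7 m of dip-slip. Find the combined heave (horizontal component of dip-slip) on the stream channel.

174 m

heave_A = 129 × cos(32.4°) = 108.9 m
heave_B = 67.7 × cos(17°) = 64.74 m
total = 108.9 + 64.74 = 174 m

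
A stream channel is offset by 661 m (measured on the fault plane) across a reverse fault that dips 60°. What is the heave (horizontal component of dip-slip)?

331 m

heave = dip-slip × cos(dip) = 661 m × cos(60°) = 331 m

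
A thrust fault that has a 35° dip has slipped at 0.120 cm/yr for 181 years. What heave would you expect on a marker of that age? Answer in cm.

17.8 cm

dip-slip = rate × time = 0.120 cm/yr × 181 years = 0.2172 m
heave = dip-slip × cos(dip) = 0.2172 × cos(35°) = 0.178 m = 17.8 cm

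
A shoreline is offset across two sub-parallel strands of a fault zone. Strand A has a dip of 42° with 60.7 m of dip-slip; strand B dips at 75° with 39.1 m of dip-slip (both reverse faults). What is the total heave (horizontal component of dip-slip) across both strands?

55.2 m

heave_A = 60.7 × cos(42°) = 45.11 m
heave_B = 39.1 × cos(75°) = 10.12 m
total = 45.11 + 10.12 = 55.2 m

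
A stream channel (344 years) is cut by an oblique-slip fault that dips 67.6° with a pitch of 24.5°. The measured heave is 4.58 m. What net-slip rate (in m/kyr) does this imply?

dip-slip = heave / cos(dip) = 4.58 / cos(67.6°) = 12.02 m
net slip = dip-slip / sin(rake) = 12.02 / sin(24.5°) = 28.98 m
rate = 28.98 m / 344 years = 0.0843 m/yr = 84.3 m/kyr

84.3 m/kyr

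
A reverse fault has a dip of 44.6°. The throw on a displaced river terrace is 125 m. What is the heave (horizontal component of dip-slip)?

heave = throw / tan(dip) = 125 / tan(44.6°) = 127 m

127 m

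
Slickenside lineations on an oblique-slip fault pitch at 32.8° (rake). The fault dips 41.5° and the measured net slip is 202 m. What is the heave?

dip-slip = net slip × sin(rake) = 202 m × sin(32.8°) = 109.4 m
heave = dip-slip × cos(dip) = 109.4 × cos(41.5°) = 82 m

82 m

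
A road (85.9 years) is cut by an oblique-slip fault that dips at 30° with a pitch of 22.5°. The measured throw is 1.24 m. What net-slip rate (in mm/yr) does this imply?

dip-slip = throw / sin(dip) = 1.24 / sin(30°) = 2.480 m
net slip = dip-slip / sin(rake) = 2.480 / sin(22.5°) = 6.481 m
rate = 6.481 m / 85.9 years = 0.0754 m/yr = 75.4 mm/yr

75.4 mm/yr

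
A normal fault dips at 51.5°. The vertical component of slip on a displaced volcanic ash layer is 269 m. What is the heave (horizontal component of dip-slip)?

heave = throw / tan(dip) = 269 / tan(51.5°) = 214 m

214 m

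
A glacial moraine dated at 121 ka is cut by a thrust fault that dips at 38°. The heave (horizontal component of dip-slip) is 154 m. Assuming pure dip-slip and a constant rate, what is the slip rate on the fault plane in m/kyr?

dip-slip = heave / cos(dip) = 154 m / cos(38°) = 195.4 m
rate = 195.4 m / 121 ka = 0.00162 m/yr = 1.62 m/kyr

1.62 m/kyr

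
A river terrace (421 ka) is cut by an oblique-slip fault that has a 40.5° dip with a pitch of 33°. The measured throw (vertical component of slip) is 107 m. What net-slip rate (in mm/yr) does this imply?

dip-slip = throw / sin(dip) = 107 / sin(40.5°) = 164.8 m
net slip = dip-slip / sin(rake) = 164.8 / sin(33°) = 302.5 m
rate = 302.5 m / 421 ka = 0.000719 m/yr = 0.719 mm/yr

0.719 mm/yr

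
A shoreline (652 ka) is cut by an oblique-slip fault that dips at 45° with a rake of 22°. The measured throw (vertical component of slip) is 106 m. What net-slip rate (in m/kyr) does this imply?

0.614 m/kyr

dip-slip = throw / sin(dip) = 106 / sin(45°) = 149.9 m
net slip = dip-slip / sin(rake) = 149.9 / sin(22°) = 400.2 m
rate = 400.2 m / 652 ka = 0.000614 m/yr = 0.614 m/kyr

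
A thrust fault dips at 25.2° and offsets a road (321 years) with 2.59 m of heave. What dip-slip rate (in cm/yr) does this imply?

0.892 cm/yr

dip-slip = heave / cos(dip) = 2.59 m / cos(25.2°) = 2.862 m
rate = 2.862 m / 321 years = 0.00892 m/yr = 0.892 cm/yr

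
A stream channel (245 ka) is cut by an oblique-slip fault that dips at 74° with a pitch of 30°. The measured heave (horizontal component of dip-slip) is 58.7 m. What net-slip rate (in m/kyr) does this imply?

dip-slip = heave / cos(dip) = 58.7 / cos(74°) = 213 m
net slip = dip-slip / sin(rake) = 213 / sin(30°) = 425.9 m
rate = 425.9 m / 245 ka = 0.00174 m/yr = 1.74 m/kyr

1.74 m/kyr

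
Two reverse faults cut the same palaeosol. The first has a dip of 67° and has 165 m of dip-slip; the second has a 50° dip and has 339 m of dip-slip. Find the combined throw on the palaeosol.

412 m

throw_A = 165 × sin(67°) = 151.9 m
throw_B = 339 × sin(50°) = 259.7 m
total = 151.9 + 259.7 = 412 m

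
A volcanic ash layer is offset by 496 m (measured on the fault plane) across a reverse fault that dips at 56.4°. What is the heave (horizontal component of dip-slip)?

heave = dip-slip × cos(dip) = 496 m × cos(56.4°) = 274 m

274 m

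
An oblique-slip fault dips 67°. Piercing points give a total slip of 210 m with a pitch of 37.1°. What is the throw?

117 m

dip-slip = net slip × sin(rake) = 210 m × sin(37.1°) = 126.7 m
throw = dip-slip × sin(dip) = 126.7 × sin(67°) = 117 m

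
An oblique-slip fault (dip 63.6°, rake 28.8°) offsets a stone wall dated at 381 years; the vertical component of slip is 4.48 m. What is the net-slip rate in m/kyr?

27.2 m/kyr

dip-slip = throw / sin(dip) = 4.48 / sin(63.6°) = 5.002 m
net slip = dip-slip / sin(rake) = 5.002 / sin(28.8°) = 10.38 m
rate = 10.38 m / 381 years = 0.0272 m/yr = 27.2 m/kyr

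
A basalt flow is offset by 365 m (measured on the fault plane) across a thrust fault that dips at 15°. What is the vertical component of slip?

94.5 m

throw = dip-slip × sin(dip) = 365 m × sin(15°) = 94.5 m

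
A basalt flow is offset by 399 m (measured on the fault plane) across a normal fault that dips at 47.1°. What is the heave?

272 m

heave = dip-slip × cos(dip) = 399 m × cos(47.1°) = 272 m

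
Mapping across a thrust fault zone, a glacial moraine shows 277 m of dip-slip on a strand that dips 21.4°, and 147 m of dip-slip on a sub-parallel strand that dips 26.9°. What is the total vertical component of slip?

168 m

throw_A = 277 × sin(21.4°) = 101.1 m
throw_B = 147 × sin(26.9°) = 66.51 m
total = 101.1 + 66.51 = 168 m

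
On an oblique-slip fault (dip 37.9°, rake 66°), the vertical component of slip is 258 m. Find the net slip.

460 m

dip-slip = throw / sin(dip) = 258 / sin(37.9°) = 420 m
net slip = dip-slip / sin(rake) = 420 / sin(66°) = 460 m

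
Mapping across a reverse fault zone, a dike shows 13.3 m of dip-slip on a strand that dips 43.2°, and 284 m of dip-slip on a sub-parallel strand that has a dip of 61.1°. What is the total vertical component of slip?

258 m

throw_A = 13.3 × sin(43.2°) = 9.104 m
throw_B = 284 × sin(61.1°) = 248.6 m
total = 9.104 + 248.6 = 258 m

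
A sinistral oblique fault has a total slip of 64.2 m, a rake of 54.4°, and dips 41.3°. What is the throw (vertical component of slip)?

dip-slip = net slip × sin(rake) = 64.2 m × sin(54.4°) = 52.20 m
throw = dip-slip × sin(dip) = 52.20 × sin(41.3°) = 34.5 m

34.5 m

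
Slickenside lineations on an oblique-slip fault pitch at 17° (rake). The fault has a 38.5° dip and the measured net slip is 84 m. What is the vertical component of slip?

dip-slip = net slip × sin(rake) = 84 m × sin(17°) = 24.56 m
throw = dip-slip × sin(dip) = 24.56 × sin(38.5°) = 15.3 m

15.3 m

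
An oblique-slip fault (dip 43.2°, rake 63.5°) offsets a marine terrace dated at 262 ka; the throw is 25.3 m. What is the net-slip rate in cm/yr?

dip-slip = throw / sin(dip) = 25.3 / sin(43.2°) = 36.96 m
net slip = dip-slip / sin(rake) = 36.96 / sin(63.5°) = 41.30 m
rate = 41.30 m / 262 ka = 0.000158 m/yr = 0.0158 cm/yr

0.0158 cm/yr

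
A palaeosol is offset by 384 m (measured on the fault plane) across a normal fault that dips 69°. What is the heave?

138 m

heave = dip-slip × cos(dip) = 384 m × cos(69°) = 138 m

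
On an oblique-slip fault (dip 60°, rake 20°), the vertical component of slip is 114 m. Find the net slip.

385 m

dip-slip = throw / sin(dip) = 114 / sin(60°) = 131.6 m
net slip = dip-slip / sin(rake) = 131.6 / sin(20°) = 385 m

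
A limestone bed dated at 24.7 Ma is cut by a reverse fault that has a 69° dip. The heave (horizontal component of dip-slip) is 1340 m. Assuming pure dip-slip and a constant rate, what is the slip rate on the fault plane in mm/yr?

0.151 mm/yr

dip-slip = heave / cos(dip) = 1340 m / cos(69°) = 3739 m
rate = 3739 m / 24.7 Ma = 0.000151 m/yr = 0.151 mm/yr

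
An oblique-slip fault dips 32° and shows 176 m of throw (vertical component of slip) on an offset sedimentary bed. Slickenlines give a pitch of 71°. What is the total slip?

351 m

dip-slip = throw / sin(dip) = 176 / sin(32°) = 332.1 m
net slip = dip-slip / sin(rake) = 332.1 / sin(71°) = 351 m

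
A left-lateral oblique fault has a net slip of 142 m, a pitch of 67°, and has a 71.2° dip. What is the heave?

42.1 m

dip-slip = net slip × sin(rake) = 142 m × sin(67°) = 130.7 m
heave = dip-slip × cos(dip) = 130.7 × cos(71.2°) = 42.1 m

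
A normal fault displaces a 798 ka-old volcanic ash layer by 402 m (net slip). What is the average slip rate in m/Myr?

504 m/Myr

rate = 402 m / 798 ka = 0.000504 m/yr = 504 m/Myr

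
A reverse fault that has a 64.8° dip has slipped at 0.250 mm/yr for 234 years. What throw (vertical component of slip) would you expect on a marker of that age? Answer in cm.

dip-slip = rate × time = 0.250 mm/yr × 234 years = 0.05850 m
throw = dip-slip × sin(dip) = 0.05850 × sin(64.8°) = 0.0529 m = 5.29 cm

5.29 cm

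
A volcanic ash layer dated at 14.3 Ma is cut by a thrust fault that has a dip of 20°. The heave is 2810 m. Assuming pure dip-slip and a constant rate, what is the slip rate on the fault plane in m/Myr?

dip-slip = heave / cos(dip) = 2810 m / cos(20°) = 2990 m
rate = 2990 m / 14.3 Ma = 0.000209 m/yr = 209 m/Myr

209 m/Myr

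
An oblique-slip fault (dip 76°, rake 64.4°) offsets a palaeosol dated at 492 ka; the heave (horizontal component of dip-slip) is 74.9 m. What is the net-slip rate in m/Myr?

698 m/Myr

dip-slip = heave / cos(dip) = 74.9 / cos(76°) = 309.6 m
net slip = dip-slip / sin(rake) = 309.6 / sin(64.4°) = 343.3 m
rate = 343.3 m / 492 ka = 0.000698 m/yr = 698 m/Myr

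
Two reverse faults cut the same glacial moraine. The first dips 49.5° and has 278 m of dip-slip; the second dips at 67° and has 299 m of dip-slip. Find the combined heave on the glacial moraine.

297 m

heave_A = 278 × cos(49.5°) = 180.5 m
heave_B = 299 × cos(67°) = 116.8 m
total = 180.5 + 116.8 = 297 m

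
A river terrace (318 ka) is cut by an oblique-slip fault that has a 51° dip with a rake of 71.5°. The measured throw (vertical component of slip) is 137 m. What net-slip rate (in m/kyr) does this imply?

0.585 m/kyr

dip-slip = throw / sin(dip) = 137 / sin(51°) = 176.3 m
net slip = dip-slip / sin(rake) = 176.3 / sin(71.5°) = 185.9 m
rate = 185.9 m / 318 ka = 0.000585 m/yr = 0.585 m/kyr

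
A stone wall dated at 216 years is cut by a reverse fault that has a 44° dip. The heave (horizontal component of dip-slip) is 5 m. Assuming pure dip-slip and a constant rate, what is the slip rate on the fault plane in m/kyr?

dip-slip = heave / cos(dip) = 5 m / cos(44°) = 6.951 m
rate = 6.951 m / 216 years = 0.0322 m/yr = 32.2 m/kyr

32.2 m/kyr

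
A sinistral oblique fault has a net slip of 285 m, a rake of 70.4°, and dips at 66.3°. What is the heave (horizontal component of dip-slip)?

dip-slip = net slip × sin(rake) = 285 m × sin(70.4°) = 268.5 m
heave = dip-slip × cos(dip) = 268.5 × cos(66.3°) = 108 m

108 m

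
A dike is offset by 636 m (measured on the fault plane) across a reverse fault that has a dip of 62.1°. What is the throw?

throw = dip-slip × sin(dip) = 636 m × sin(62.1°) = 562 m

562 m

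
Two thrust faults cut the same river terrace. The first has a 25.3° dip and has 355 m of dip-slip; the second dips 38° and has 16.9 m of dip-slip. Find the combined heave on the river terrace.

heave_A = 355 × cos(25.3°) = 320.9 m
heave_B = 16.9 × cos(38°) = 13.32 m
total = 320.9 + 13.32 = 334 m

334 m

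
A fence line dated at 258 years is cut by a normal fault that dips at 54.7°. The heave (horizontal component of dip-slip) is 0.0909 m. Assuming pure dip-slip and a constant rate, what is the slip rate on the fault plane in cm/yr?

0.0610 cm/yr

dip-slip = heave / cos(dip) = 0.0909 m / cos(54.7°) = 0.1573 m
rate = 0.1573 m / 258 years = 0.000610 m/yr = 0.0610 cm/yr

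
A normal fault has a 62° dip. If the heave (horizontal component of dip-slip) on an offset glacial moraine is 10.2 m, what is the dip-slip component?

21.7 m

dip-slip = heave / cos(dip) = 10.2 / cos(62°) = 21.7 m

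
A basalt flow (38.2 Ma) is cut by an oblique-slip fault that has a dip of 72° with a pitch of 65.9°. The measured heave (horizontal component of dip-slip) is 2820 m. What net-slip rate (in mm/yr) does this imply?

0.262 mm/yr

dip-slip = heave / cos(dip) = 2820 / cos(72°) = 9126 m
net slip = dip-slip / sin(rake) = 9126 / sin(65.9°) = 9997 m
rate = 9997 m / 38.2 Ma = 0.000262 m/yr = 0.262 mm/yr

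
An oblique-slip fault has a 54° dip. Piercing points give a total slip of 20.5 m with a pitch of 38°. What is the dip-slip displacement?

12.6 m

dip-slip = net slip × sin(rake) = 20.5 m × sin(38°) = 12.6 m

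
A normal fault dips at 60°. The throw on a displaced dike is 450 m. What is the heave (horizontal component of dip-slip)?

260 m

heave = throw / tan(dip) = 450 / tan(60°) = 260 m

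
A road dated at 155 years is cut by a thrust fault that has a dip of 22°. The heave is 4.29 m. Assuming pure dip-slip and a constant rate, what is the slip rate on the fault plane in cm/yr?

dip-slip = heave / cos(dip) = 4.29 m / cos(22°) = 4.627 m
rate = 4.627 m / 155 years = 0.0299 m/yr = 2.99 cm/yr

2.99 cm/yr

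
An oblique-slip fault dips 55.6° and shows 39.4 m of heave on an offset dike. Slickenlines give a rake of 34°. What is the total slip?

dip-slip = heave / cos(dip) = 39.4 / cos(55.6°) = 69.74 m
net slip = dip-slip / sin(rake) = 69.74 / sin(34°) = 125 m

125 m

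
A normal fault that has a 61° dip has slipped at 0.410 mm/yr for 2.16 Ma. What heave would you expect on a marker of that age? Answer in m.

429 m

dip-slip = rate × time = 0.410 mm/yr × 2.16 Ma = 885.6 m
heave = dip-slip × cos(dip) = 885.6 × cos(61°) = 429 m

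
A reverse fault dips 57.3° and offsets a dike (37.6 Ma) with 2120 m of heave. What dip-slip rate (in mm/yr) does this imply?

dip-slip = heave / cos(dip) = 2120 m / cos(57.3°) = 3924 m
rate = 3924 m / 37.6 Ma = 0.000104 m/yr = 0.104 mm/yr

0.104 mm/yr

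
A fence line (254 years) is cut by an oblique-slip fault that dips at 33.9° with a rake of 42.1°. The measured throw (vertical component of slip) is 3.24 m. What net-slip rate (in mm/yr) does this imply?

dip-slip = throw / sin(dip) = 3.24 / sin(33.9°) = 5.809 m
net slip = dip-slip / sin(rake) = 5.809 / sin(42.1°) = 8.665 m
rate = 8.665 m / 254 years = 0.0341 m/yr = 34.1 mm/yr

34.1 mm/yr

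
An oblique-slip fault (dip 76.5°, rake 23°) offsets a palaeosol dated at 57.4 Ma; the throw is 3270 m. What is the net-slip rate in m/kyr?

dip-slip = throw / sin(dip) = 3270 / sin(76.5°) = 3363 m
net slip = dip-slip / sin(rake) = 3363 / sin(23°) = 8607 m
rate = 8607 m / 57.4 Ma = 0.000150 m/yr = 0.150 m/kyr

0.150 m/kyr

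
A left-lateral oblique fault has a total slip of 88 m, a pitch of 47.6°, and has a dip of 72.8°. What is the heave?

19.2 m

dip-slip = net slip × sin(rake) = 88 m × sin(47.6°) = 64.98 m
heave = dip-slip × cos(dip) = 64.98 × cos(72.8°) = 19.2 m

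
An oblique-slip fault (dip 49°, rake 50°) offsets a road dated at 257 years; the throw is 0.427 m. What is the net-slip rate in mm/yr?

2.87 mm/yr

dip-slip = throw / sin(dip) = 0.427 / sin(49°) = 0.5658 m
net slip = dip-slip / sin(rake) = 0.5658 / sin(50°) = 0.7386 m
rate = 0.7386 m / 257 years = 0.00287 m/yr = 2.87 mm/yr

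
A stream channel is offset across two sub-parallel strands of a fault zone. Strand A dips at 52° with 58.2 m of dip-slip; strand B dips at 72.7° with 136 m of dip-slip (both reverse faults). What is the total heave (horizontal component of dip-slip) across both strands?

76.3 m

heave_A = 58.2 × cos(52°) = 35.83 m
heave_B = 136 × cos(72.7°) = 40.44 m
total = 35.83 + 40.44 = 76.3 m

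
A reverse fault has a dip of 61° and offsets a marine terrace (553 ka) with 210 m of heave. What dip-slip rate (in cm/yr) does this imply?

dip-slip = heave / cos(dip) = 210 m / cos(61°) = 433.2 m
rate = 433.2 m / 553 ka = 0.000783 m/yr = 0.0783 cm/yr

0.0783 cm/yr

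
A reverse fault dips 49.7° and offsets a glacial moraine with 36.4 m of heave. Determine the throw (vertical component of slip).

42.9 m

throw = heave × tan(dip) = 36.4 × tan(49.7°) = 42.9 m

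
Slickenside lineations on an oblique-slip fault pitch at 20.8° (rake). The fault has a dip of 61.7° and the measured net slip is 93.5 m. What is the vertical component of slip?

dip-slip = net slip × sin(rake) = 93.5 m × sin(20.8°) = 33.20 m
throw = dip-slip × sin(dip) = 33.20 × sin(61.7°) = 29.2 m

29.2 m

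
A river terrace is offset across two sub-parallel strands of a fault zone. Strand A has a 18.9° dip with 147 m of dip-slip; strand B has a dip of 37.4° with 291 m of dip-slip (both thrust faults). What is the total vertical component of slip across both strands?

throw_A = 147 × sin(18.9°) = 47.62 m
throw_B = 291 × sin(37.4°) = 176.7 m
total = 47.62 + 176.7 = 224 m

224 m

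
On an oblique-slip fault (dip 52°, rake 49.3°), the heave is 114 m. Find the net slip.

dip-slip = heave / cos(dip) = 114 / cos(52°) = 185.2 m
net slip = dip-slip / sin(rake) = 185.2 / sin(49.3°) = 244 m

244 m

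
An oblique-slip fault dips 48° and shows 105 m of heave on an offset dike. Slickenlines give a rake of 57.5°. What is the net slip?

dip-slip = heave / cos(dip) = 105 / cos(48°) = 156.9 m
net slip = dip-slip / sin(rake) = 156.9 / sin(57.5°) = 186 m

186 m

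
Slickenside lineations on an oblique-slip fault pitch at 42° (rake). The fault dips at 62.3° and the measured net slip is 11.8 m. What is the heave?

dip-slip = net slip × sin(rake) = 11.8 m × sin(42°) = 7.896 m
heave = dip-slip × cos(dip) = 7.896 × cos(62.3°) = 3.67 m

3.67 m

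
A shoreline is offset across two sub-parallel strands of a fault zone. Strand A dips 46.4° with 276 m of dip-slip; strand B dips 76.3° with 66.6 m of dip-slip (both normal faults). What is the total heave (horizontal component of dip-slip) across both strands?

heave_A = 276 × cos(46.4°) = 190.3 m
heave_B = 66.6 × cos(76.3°) = 15.77 m
total = 190.3 + 15.77 = 206 m

206 m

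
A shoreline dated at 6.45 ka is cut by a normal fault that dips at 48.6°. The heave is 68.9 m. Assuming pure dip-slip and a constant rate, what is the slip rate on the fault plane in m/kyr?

16.2 m/kyr

dip-slip = heave / cos(dip) = 68.9 m / cos(48.6°) = 104.2 m
rate = 104.2 m / 6.45 ka = 0.0162 m/yr = 16.2 m/kyr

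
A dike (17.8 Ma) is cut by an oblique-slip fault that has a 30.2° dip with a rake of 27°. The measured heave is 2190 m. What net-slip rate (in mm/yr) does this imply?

0.314 mm/yr

dip-slip = heave / cos(dip) = 2190 / cos(30.2°) = 2534 m
net slip = dip-slip / sin(rake) = 2534 / sin(27°) = 5581 m
rate = 5581 m / 17.8 Ma = 0.000314 m/yr = 0.314 mm/yr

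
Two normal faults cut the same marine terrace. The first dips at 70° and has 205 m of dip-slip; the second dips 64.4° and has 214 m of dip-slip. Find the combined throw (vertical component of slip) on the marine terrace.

throw_A = 205 × sin(70°) = 192.6 m
throw_B = 214 × sin(64.4°) = 193 m
total = 192.6 + 193 = 386 m

386 m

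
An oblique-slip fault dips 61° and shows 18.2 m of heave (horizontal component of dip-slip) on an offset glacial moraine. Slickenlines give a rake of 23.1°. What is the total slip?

dip-slip = heave / cos(dip) = 18.2 / cos(61°) = 37.54 m
net slip = dip-slip / sin(rake) = 37.54 / sin(23.1°) = 95.7 m

95.7 m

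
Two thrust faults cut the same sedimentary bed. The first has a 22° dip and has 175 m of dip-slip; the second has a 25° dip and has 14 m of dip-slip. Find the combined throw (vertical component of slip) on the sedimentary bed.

71.5 m

throw_A = 175 × sin(22°) = 65.56 m
throw_B = 14 × sin(25°) = 5.917 m
total = 65.56 + 5.917 = 71.5 m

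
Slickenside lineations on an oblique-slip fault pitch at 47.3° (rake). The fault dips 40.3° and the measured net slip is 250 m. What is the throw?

dip-slip = net slip × sin(rake) = 250 m × sin(47.3°) = 183.7 m
throw = dip-slip × sin(dip) = 183.7 × sin(40.3°) = 119 m

119 m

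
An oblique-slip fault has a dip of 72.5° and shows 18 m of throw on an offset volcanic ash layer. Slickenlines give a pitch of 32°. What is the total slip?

35.6 m

dip-slip = throw / sin(dip) = 18 / sin(72.5°) = 18.87 m
net slip = dip-slip / sin(rake) = 18.87 / sin(32°) = 35.6 m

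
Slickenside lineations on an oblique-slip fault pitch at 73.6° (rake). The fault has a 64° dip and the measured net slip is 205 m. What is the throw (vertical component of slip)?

177 m

dip-slip = net slip × sin(rake) = 205 m × sin(73.6°) = 196.7 m
throw = dip-slip × sin(dip) = 196.7 × sin(64°) = 177 m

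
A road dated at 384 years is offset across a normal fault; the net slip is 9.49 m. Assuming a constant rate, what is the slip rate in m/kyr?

24.7 m/kyr

rate = 9.49 m / 384 years = 0.0247 m/yr = 24.7 m/kyr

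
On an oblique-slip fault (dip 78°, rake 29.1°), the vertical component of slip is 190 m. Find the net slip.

dip-slip = throw / sin(dip) = 190 / sin(78°) = 194.2 m
net slip = dip-slip / sin(rake) = 194.2 / sin(29.1°) = 399 m

399 m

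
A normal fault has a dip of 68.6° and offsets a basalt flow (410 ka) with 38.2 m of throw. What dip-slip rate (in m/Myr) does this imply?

dip-slip = throw / sin(dip) = 38.2 m / sin(68.6°) = 41.03 m
rate = 41.03 m / 410 ka = 0.000100 m/yr = 100 m/Myr

100 m/Myr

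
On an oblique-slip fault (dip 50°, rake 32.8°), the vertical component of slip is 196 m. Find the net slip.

472 m

dip-slip = throw / sin(dip) = 196 / sin(50°) = 255.9 m
net slip = dip-slip / sin(rake) = 255.9 / sin(32.8°) = 472 m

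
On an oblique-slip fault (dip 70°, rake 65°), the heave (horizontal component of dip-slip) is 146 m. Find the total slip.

dip-slip = heave / cos(dip) = 146 / cos(70°) = 426.9 m
net slip = dip-slip / sin(rake) = 426.9 / sin(65°) = 471 m

471 m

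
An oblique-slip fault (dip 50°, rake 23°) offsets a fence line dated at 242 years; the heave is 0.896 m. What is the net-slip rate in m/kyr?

dip-slip = heave / cos(dip) = 0.896 / cos(50°) = 1.394 m
net slip = dip-slip / sin(rake) = 1.394 / sin(23°) = 3.567 m
rate = 3.567 m / 242 years = 0.0147 m/yr = 14.7 m/kyr

14.7 m/kyr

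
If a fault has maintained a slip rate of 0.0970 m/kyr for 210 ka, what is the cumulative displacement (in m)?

20.4 m

slip = rate × time = 0.0970 m/kyr × 210 ka = 20.4 m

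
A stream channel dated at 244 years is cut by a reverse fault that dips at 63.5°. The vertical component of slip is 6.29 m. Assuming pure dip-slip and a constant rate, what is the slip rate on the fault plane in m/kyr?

28.8 m/kyr

dip-slip = throw / sin(dip) = 6.29 m / sin(63.5°) = 7.028 m
rate = 7.028 m / 244 years = 0.0288 m/yr = 28.8 m/kyr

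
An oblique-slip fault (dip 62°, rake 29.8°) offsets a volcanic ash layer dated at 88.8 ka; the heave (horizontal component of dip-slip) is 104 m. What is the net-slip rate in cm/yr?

0.502 cm/yr

dip-slip = heave / cos(dip) = 104 / cos(62°) = 221.5 m
net slip = dip-slip / sin(rake) = 221.5 / sin(29.8°) = 445.7 m
rate = 445.7 m / 88.8 ka = 0.00502 m/yr = 0.502 cm/yr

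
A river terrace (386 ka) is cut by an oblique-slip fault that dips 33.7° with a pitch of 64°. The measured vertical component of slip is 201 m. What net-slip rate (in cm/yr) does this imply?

0.104 cm/yr

dip-slip = throw / sin(dip) = 201 / sin(33.7°) = 362.3 m
net slip = dip-slip / sin(rake) = 362.3 / sin(64°) = 403.1 m
rate = 403.1 m / 386 ka = 0.00104 m/yr = 0.104 cm/yr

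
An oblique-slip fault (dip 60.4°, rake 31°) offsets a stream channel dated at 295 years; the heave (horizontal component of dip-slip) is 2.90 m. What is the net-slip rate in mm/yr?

dip-slip = heave / cos(dip) = 2.90 / cos(60.4°) = 5.871 m
net slip = dip-slip / sin(rake) = 5.871 / sin(31°) = 11.40 m
rate = 11.40 m / 295 years = 0.0386 m/yr = 38.6 mm/yr

38.6 mm/yr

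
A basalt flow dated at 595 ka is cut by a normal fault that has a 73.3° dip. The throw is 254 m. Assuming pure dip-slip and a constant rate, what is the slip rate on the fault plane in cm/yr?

dip-slip = throw / sin(dip) = 254 m / sin(73.3°) = 265.2 m
rate = 265.2 m / 595 ka = 0.000446 m/yr = 0.0446 cm/yr

0.0446 cm/yr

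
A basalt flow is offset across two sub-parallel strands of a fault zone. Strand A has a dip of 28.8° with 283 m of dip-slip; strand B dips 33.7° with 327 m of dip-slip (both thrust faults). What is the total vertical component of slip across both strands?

318 m

throw_A = 283 × sin(28.8°) = 136.3 m
throw_B = 327 × sin(33.7°) = 181.4 m
total = 136.3 + 181.4 = 318 m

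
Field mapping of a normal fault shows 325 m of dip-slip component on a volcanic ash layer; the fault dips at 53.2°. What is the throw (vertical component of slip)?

throw = dip-slip × sin(dip) = 325 m × sin(53.2°) = 260 m

260 m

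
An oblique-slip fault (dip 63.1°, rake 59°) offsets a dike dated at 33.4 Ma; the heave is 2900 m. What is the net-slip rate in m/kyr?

dip-slip = heave / cos(dip) = 2900 / cos(63.1°) = 6410 m
net slip = dip-slip / sin(rake) = 6410 / sin(59°) = 7478 m
rate = 7478 m / 33.4 Ma = 0.000224 m/yr = 0.224 m/kyr

0.224 m/kyr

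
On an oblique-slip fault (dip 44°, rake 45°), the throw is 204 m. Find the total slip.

dip-slip = throw / sin(dip) = 204 / sin(44°) = 293.7 m
net slip = dip-slip / sin(rake) = 293.7 / sin(45°) = 415 m

415 m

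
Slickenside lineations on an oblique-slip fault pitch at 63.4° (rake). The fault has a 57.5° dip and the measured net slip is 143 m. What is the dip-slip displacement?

dip-slip = net slip × sin(rake) = 143 m × sin(63.4°) = 128 m

128 m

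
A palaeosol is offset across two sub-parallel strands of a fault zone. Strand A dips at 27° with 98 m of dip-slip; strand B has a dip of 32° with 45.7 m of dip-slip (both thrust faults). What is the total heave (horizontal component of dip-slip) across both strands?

heave_A = 98 × cos(27°) = 87.32 m
heave_B = 45.7 × cos(32°) = 38.76 m
total = 87.32 + 38.76 = 126 m

126 m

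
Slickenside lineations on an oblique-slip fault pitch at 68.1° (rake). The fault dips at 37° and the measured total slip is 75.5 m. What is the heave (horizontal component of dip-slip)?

55.9 m

dip-slip = net slip × sin(rake) = 75.5 m × sin(68.1°) = 70.05 m
heave = dip-slip × cos(dip) = 70.05 × cos(37°) = 55.9 m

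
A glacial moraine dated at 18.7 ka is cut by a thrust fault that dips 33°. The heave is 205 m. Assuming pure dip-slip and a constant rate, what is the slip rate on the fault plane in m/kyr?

13.1 m/kyr

dip-slip = heave / cos(dip) = 205 m / cos(33°) = 244.4 m
rate = 244.4 m / 18.7 ka = 0.0131 m/yr = 13.1 m/kyr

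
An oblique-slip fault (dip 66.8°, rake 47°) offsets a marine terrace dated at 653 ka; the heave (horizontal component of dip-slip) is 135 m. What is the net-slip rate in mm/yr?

dip-slip = heave / cos(dip) = 135 / cos(66.8°) = 342.7 m
net slip = dip-slip / sin(rake) = 342.7 / sin(47°) = 468.6 m
rate = 468.6 m / 653 ka = 0.000718 m/yr = 0.718 mm/yr

0.718 mm/yr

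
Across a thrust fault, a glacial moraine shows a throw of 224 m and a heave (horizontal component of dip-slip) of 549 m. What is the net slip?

net slip = √(throw² + heave²) = √(224² + 549²) = 593 m

593 m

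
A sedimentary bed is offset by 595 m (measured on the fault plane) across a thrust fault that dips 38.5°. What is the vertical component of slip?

throw = dip-slip × sin(dip) = 595 m × sin(38.5°) = 370 m

370 m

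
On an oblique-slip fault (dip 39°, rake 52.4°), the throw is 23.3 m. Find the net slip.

46.7 m

dip-slip = throw / sin(dip) = 23.3 / sin(39°) = 37.02 m
net slip = dip-slip / sin(rake) = 37.02 / sin(52.4°) = 46.7 m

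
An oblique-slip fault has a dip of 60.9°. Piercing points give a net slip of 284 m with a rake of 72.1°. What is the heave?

131 m

dip-slip = net slip × sin(rake) = 284 m × sin(72.1°) = 270.3 m
heave = dip-slip × cos(dip) = 270.3 × cos(60.9°) = 131 m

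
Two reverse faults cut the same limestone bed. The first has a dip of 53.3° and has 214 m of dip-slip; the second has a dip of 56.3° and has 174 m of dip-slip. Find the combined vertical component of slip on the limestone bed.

316 m

throw_A = 214 × sin(53.3°) = 171.6 m
throw_B = 174 × sin(56.3°) = 144.8 m
total = 171.6 + 144.8 = 316 m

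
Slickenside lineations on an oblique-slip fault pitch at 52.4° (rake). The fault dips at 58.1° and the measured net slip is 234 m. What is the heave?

98 m

dip-slip = net slip × sin(rake) = 234 m × sin(52.4°) = 185.4 m
heave = dip-slip × cos(dip) = 185.4 × cos(58.1°) = 98 m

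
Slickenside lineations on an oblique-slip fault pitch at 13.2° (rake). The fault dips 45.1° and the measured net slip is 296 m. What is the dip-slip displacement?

dip-slip = net slip × sin(rake) = 296 m × sin(13.2°) = 67.6 m

67.6 m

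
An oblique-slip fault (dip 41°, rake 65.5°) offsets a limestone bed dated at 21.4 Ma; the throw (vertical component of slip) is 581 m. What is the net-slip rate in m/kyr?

dip-slip = throw / sin(dip) = 581 / sin(41°) = 885.6 m
net slip = dip-slip / sin(rake) = 885.6 / sin(65.5°) = 973.2 m
rate = 973.2 m / 21.4 Ma = 0.0000455 m/yr = 0.0455 m/kyr

0.0455 m/kyr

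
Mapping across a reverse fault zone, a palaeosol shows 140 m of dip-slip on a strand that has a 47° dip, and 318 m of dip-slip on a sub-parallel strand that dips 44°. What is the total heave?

324 m

heave_A = 140 × cos(47°) = 95.48 m
heave_B = 318 × cos(44°) = 228.8 m
total = 95.48 + 228.8 = 324 m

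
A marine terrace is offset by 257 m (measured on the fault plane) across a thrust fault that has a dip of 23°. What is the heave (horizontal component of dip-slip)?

heave = dip-slip × cos(dip) = 257 m × cos(23°) = 237 m

237 m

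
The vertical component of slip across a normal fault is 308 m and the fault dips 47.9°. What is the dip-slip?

dip-slip = throw / sin(dip) = 308 / sin(47.9°) = 415 m

415 m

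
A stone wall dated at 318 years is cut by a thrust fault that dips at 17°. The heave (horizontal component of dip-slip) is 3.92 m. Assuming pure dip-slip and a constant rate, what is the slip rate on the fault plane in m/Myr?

dip-slip = heave / cos(dip) = 3.92 m / cos(17°) = 4.099 m
rate = 4.099 m / 318 years = 0.0129 m/yr = 12900 m/Myr

12900 m/Myr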